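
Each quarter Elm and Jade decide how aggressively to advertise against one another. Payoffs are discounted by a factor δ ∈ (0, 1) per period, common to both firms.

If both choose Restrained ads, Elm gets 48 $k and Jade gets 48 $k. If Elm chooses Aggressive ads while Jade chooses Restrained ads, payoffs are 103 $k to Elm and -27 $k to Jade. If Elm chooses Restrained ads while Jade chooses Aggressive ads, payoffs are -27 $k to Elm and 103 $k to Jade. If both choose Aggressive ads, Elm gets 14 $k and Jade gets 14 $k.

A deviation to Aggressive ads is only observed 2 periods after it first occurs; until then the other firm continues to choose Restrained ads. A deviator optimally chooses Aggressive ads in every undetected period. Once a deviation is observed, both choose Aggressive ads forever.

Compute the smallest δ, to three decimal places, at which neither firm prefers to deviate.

The best deviation is to choose Aggressive ads for all 2 undetected periods, earning 103 each, then 14 forever once detected.
Deviation value: 103(1−δ^2)/(1−δ) + 14δ^2/(1−δ); cooperation value: 48/(1−δ).
IC: 48 ≥ 103(1−δ^2) + 14δ^2 = 103 − 89δ^2.
So δ^2 ≥ 55/89, giving δ ≥ (55/89)^(1/2) ≈ 0.786.

0.786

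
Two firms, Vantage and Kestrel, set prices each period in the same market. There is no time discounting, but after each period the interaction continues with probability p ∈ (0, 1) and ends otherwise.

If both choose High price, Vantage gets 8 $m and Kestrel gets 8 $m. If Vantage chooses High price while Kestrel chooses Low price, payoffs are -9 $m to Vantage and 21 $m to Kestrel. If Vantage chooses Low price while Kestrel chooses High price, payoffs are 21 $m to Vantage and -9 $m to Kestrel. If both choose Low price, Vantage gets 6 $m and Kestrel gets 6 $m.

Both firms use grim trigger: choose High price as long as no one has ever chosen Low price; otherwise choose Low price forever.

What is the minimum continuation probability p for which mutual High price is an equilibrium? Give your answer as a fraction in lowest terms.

With no time discounting, the continuation probability p plays the role of the discount factor.
Grim-trigger IC: 8/(1−p) ≥ 21 + 6p/(1−p) ⇒ p ≥ (21−8)/(21−6) = 13/15.

13/15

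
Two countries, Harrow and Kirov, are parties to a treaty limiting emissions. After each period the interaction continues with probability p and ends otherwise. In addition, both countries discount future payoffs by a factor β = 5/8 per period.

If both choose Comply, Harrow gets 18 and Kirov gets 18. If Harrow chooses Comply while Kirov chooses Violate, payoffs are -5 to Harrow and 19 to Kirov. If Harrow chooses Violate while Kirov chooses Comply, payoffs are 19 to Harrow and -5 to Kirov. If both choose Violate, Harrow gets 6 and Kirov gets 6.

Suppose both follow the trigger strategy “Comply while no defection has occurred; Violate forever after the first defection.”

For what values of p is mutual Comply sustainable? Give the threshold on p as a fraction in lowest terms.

Expected continuation weight on next period's payoff is β·p = 5/8·p, which plays the role of the discount factor.
Cooperation requires 5/8·p ≥ (19−18)/(19−6) = 1/13, hence p ≥ 8/65.

8/65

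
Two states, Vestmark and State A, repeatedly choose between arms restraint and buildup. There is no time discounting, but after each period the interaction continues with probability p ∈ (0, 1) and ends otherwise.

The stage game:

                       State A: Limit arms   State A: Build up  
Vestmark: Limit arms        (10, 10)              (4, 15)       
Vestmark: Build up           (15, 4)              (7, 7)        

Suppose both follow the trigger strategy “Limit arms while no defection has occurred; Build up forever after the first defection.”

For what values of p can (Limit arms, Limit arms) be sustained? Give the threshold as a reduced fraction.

5/8

With no time discounting, the continuation probability p plays the role of the discount factor.
Grim-trigger IC: 10/(1−p) ≥ 15 + 7p/(1−p) ⇒ p ≥ (15−10)/(15−7) = 5/8.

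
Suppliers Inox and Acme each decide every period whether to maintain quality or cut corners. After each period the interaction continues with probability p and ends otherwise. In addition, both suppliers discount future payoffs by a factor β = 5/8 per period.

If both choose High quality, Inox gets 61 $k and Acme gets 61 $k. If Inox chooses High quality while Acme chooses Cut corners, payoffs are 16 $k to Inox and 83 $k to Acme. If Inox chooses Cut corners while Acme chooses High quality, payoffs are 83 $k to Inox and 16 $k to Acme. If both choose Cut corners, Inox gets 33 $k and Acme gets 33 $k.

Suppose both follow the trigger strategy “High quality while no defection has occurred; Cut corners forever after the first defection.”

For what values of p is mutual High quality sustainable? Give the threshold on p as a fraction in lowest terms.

Expected continuation weight on next period's payoff is β·p = 5/8·p, which plays the role of the discount factor.
Cooperation requires 5/8·p ≥ (83−61)/(83−33) = 11/25, hence p ≥ 88/125.

88/125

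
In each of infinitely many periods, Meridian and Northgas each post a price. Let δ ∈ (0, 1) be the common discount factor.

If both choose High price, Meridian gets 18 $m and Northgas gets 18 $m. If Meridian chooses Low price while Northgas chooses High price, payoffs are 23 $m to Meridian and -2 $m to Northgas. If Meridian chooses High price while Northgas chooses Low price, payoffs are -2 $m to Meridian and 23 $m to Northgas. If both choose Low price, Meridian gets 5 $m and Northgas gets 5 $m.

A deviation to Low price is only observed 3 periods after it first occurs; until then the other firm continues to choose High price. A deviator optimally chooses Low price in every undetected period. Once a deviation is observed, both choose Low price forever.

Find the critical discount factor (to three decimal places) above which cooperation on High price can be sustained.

The best deviation is to choose Low price for all 3 undetected periods, earning 23 each, then 5 forever once detected.
Deviation value: 23(1−δ^3)/(1−δ) + 5δ^3/(1−δ); cooperation value: 18/(1−δ).
IC: 18 ≥ 23(1−δ^3) + 5δ^3 = 23 − 18δ^3.
So δ^3 ≥ 5/18, giving δ ≥ (5/18)^(1/3) ≈ 0.652.

0.652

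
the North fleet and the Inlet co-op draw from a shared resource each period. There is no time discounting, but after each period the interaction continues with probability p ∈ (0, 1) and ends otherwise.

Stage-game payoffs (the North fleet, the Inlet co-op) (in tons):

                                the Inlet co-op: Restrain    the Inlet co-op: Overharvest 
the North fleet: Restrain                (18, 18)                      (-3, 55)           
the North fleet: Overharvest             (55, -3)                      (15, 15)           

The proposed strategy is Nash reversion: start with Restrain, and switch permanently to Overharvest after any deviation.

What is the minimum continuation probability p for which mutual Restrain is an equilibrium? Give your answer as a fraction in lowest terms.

Expected cooperation value is 18 + p·18 + p²·18 + … = 18/(1−p); deviation gives 55 + p·15/(1−p).
18 ≥ 55(1−p) + 15p ⇒ 40p ≥ 37 ⇒ p ≥ 37/40.

37/40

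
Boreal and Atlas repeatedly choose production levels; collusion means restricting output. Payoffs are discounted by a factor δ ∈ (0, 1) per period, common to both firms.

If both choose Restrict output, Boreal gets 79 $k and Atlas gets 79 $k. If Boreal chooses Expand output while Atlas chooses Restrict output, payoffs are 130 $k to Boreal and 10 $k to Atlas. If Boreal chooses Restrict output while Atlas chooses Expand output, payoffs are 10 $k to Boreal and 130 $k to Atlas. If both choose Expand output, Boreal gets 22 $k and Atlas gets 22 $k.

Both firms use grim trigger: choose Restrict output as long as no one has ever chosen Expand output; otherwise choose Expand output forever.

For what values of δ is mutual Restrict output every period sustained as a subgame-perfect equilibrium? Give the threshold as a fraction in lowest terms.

17/36

Under grim trigger the critical discount factor is (T−C)/(T−P) with T = 130, C = 79, P = 22.
δ* = (130−79)/(130−22) = 51/108 = 17/36.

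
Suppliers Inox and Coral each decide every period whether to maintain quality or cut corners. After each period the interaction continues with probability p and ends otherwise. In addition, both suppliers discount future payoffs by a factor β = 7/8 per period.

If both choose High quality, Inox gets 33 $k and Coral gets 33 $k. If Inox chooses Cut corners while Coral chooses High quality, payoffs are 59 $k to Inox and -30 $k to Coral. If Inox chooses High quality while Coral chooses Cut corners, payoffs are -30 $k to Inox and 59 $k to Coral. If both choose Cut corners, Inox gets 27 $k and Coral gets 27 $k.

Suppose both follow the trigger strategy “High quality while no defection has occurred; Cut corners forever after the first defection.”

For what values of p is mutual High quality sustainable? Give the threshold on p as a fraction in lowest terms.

With continuation probability p and discount β, the effective per-period discount factor is βp.
Grim-trigger IC: βp ≥ (59−33)/(59−27) = 13/16.
So p ≥ (13/16)/(7/8) = 13/14.

13/14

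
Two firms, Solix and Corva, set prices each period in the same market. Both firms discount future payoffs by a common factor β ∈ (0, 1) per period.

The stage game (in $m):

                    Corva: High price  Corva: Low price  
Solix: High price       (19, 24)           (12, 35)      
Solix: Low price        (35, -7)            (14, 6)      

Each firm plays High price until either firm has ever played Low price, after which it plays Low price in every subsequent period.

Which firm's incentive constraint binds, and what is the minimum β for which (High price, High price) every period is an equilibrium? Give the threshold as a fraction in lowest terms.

For Solix: deviation gain 35−19 = 16, per-period punishment loss 19−14 = 5. IC gives β ≥ 16/21.
For Corva: gain 11, loss 18 per period, so β ≥ 11/29.
The tighter constraint is Solix's, so cooperation needs β ≥ 16/21.

Solix; β ≥ 16/21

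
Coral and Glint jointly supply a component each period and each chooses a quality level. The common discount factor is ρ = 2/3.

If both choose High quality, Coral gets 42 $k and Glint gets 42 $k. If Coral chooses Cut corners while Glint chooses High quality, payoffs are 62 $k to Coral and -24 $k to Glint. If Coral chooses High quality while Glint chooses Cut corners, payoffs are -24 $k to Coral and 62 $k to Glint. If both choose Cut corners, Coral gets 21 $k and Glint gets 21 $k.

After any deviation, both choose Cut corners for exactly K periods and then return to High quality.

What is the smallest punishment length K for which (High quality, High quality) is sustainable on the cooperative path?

No profitable deviation requires (42−21)(ρ+…+ρ^K) ≥ 62−42, i.e. ρ+…+ρ^K ≥ 20/21 ≈ 0.9524.
With ρ = 2/3, the partial sums are K=1: 0.6667, K=2: 1.1111.
K = 2 is the first length at which the sum reaches 0.9524.

2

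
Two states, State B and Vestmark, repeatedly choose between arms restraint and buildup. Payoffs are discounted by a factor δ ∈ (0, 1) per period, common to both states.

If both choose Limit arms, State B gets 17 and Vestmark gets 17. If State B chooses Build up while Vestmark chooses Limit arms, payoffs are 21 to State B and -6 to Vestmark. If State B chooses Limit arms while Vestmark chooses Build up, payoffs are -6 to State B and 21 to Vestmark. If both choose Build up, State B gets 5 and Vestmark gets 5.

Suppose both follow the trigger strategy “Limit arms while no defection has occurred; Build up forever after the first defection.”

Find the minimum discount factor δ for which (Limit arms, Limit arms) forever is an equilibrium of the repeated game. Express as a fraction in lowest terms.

Cooperation forever yields 17 each period: 17/(1−δ).
Deviating yields 21 once, then 5 forever: 21 + 5δ/(1−δ).
No profitable deviation requires 17/(1−δ) ≥ 21 + 5δ/(1−δ).
Multiplying by (1−δ): 17 ≥ 21(1−δ) + 5δ = 21 − 16δ.
So 16δ ≥ 4, i.e. δ ≥ 4/16 = 1/4.

1/4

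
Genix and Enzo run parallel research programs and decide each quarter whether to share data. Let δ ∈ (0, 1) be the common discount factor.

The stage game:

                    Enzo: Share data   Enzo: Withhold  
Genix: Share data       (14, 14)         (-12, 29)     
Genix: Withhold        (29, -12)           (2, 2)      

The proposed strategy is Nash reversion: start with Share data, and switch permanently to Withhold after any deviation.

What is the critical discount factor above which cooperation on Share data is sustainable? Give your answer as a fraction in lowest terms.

One-period gain from deviating is 29 − 14 = 15. The loss is 14 − 2 = 12 in every subsequent period, with present value 12·δ/(1−δ).
Deviation is unprofitable when 12·δ/(1−δ) ≥ 15, i.e. δ/(1−δ) ≥ 5/4.
Equivalently δ ≥ 15/(15+12) = 5/9.

5/9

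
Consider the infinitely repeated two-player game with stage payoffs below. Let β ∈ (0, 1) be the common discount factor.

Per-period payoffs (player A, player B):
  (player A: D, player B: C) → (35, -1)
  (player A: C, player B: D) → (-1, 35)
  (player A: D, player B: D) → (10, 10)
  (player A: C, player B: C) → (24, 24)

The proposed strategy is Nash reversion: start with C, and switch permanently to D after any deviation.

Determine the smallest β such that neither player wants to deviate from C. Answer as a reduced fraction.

11/25

Under grim trigger the critical discount factor is (T−C)/(T−P) with T = 35, C = 24, P = 10.
β* = (35−24)/(35−10) = 11/25.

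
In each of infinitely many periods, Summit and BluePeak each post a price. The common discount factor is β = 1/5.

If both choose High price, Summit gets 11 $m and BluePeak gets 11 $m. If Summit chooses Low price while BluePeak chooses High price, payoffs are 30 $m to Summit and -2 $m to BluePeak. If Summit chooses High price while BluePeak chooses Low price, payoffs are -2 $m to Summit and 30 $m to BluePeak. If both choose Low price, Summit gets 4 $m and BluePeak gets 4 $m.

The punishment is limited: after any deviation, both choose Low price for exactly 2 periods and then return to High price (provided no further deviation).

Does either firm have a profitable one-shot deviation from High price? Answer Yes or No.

Yes

Comparing payoff streams over the 3 periods until play realigns: cooperate → 11(1+β+…+β^2); deviate → 30 + 4(β+…+β^2).
Cooperation is sustained iff (11−4)(β+…+β^2) ≥ 30−11.
β+…+β^2 = 1/5·(1−(1/5)^2)/(1−1/5) = 0.2400, and (30−11)/(11−4) = 2.7143.
0.2400 < 2.7143, so cooperation is not sustainable.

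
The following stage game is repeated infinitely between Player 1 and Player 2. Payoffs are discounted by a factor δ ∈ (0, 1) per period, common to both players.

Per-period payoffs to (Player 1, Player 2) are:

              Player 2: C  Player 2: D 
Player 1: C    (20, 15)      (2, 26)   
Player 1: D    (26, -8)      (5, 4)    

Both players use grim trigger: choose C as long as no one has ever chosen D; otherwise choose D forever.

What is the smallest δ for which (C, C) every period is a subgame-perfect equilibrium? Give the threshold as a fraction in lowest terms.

Player 1: cooperation gives 20 each period; deviation gives 26 once then 5 forever.
  20/(1−δ) ≥ 26 + 5δ/(1−δ) ⇒ δ ≥ 6/21 = 2/7.
Player 2: cooperation gives 15 each period; deviation gives 26 once then 4 forever.
  δ ≥ 11/22 = 1/2.
Both must hold, so the binding constraint is Player 2's: δ ≥ 1/2.

1/2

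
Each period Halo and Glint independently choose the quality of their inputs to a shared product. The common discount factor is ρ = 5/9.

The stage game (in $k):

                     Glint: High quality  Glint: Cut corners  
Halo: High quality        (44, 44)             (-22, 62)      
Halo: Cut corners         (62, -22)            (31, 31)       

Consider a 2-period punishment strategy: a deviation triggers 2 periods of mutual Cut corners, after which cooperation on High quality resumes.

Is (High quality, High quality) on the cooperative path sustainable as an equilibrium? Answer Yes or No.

A one-shot deviation gives 62 now, then 31 for 2 periods, then back to 44.
Gain from deviating: (62−44) today; loss: (44−31) in each of the next 2 periods.
No-deviation condition: (44−31)(ρ+…+ρ^2) ≥ 62−44, i.e. ρ+…+ρ^2 ≥ 18/13.
At ρ = 5/9: ρ+…+ρ^2 = 0.8642 < 1.3846.
So cooperation is not sustainable.

No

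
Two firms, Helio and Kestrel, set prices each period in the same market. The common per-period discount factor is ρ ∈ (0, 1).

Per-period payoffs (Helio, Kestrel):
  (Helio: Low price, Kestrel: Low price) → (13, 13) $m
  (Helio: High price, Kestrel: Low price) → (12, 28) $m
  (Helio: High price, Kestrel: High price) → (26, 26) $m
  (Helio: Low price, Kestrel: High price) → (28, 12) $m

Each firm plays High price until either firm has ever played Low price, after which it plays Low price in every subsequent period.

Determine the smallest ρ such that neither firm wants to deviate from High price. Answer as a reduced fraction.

2/15

One-period gain from deviating is 28 − 26 = 2. The loss is 26 − 13 = 13 in every subsequent period, with present value 13·ρ/(1−ρ).
Deviation is unprofitable when 13·ρ/(1−ρ) ≥ 2, i.e. ρ/(1−ρ) ≥ 2/13.
Equivalently ρ ≥ 2/(2+13) = 2/15.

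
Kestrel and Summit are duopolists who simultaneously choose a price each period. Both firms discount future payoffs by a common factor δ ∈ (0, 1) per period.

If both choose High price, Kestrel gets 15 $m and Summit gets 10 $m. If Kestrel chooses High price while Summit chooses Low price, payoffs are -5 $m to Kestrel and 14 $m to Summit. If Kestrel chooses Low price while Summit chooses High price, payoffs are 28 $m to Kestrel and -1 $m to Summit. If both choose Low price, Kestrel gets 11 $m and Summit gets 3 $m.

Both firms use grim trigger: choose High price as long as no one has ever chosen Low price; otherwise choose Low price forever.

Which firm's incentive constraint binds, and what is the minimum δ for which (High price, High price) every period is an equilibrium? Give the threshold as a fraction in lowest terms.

Kestrel: cooperation gives 15 each period; deviation gives 28 once then 11 forever.
  15/(1−δ) ≥ 28 + 11δ/(1−δ) ⇒ δ ≥ 13/17.
Summit: cooperation gives 10 each period; deviation gives 14 once then 3 forever.
  δ ≥ 4/11.
Both must hold, so the binding constraint is Kestrel's: δ ≥ 13/17.

Kestrel; δ ≥ 13/17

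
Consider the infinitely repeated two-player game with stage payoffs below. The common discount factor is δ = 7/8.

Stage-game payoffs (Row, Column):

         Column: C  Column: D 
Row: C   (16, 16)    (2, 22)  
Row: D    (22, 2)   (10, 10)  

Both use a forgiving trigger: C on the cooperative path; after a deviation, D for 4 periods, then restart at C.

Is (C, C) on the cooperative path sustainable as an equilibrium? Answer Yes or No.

Yes

Comparing payoff streams over the 5 periods until play realigns: cooperate → 16(1+δ+…+δ^4); deviate → 22 + 10(δ+…+δ^4).
Cooperation is sustained iff (16−10)(δ+…+δ^4) ≥ 22−16.
δ+…+δ^4 = 7/8·(1−(7/8)^4)/(1−7/8) = 2.8967, and (22−16)/(16−10) = 1.0000.
2.8967 ≥ 1.0000, so cooperation is sustainable.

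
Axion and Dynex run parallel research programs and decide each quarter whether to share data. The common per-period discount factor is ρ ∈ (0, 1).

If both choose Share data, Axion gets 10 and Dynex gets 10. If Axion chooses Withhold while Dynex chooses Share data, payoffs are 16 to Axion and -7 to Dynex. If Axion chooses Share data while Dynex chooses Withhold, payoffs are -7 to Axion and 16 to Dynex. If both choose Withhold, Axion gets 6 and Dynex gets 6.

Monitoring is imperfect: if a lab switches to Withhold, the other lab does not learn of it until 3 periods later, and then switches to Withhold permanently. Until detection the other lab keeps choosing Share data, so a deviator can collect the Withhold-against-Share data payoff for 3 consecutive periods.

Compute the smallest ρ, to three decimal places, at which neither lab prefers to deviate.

The best deviation is to choose Withhold for all 3 undetected periods, earning 16 each, then 6 forever once detected.
Deviation value: 16(1−ρ^3)/(1−ρ) + 6ρ^3/(1−ρ); cooperation value: 10/(1−ρ).
IC: 10 ≥ 16(1−ρ^3) + 6ρ^3 = 16 − 10ρ^3.
So ρ^3 ≥ 6/10 = 3/5, giving ρ ≥ (3/5)^(1/3) ≈ 0.843.

0.843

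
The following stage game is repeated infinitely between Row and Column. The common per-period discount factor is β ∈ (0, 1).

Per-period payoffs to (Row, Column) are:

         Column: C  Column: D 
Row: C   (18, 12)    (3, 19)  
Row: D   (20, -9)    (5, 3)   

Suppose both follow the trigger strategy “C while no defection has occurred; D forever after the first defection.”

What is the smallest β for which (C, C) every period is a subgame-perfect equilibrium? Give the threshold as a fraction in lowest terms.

Row: cooperation gives 18 each period; deviation gives 20 once then 5 forever.
  18/(1−β) ≥ 20 + 5β/(1−β) ⇒ β ≥ 2/15.
Column: cooperation gives 12 each period; deviation gives 19 once then 3 forever.
  β ≥ 7/16.
Both must hold, so the binding constraint is Column's: β ≥ 7/16.

7/16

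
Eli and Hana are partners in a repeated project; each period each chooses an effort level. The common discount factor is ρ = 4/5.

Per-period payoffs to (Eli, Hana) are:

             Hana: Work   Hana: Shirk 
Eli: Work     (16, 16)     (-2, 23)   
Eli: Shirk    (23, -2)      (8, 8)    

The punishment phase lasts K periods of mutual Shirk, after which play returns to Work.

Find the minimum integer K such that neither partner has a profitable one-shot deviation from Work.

2

Need Σ_{k=1}^{K} ρ^k ≥ (23−16)/(16−8) = 0.8750 at ρ = 4/5.
At K = 1 the sum is 0.8000 < 0.8750; at K = 2 it is 1.4400 ≥ 0.8750.
So the minimum punishment length is K = 2.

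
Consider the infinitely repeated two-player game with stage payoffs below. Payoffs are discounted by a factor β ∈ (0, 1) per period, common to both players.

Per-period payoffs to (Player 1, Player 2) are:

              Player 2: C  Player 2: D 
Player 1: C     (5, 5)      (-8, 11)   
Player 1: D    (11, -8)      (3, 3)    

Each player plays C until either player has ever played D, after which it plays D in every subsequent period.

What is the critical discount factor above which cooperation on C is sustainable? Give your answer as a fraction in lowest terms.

3/4

5/(1−β) ≥ 11 + 3β/(1−β)
5 ≥ 11 − 8β
β ≥ 6/8 = 3/4.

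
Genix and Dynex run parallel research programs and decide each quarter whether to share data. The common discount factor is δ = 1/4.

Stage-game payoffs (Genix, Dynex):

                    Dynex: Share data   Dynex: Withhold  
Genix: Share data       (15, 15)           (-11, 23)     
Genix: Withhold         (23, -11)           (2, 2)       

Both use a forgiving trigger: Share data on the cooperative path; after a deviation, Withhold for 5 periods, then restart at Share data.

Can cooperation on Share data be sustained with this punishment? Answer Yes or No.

No

Comparing payoff streams over the 6 periods until play realigns: cooperate → 15(1+δ+…+δ^5); deviate → 23 + 2(δ+…+δ^5).
Cooperation is sustained iff (15−2)(δ+…+δ^5) ≥ 23−15.
δ+…+δ^5 = 1/4·(1−(1/4)^5)/(1−1/4) = 0.3330, and (23−15)/(15−2) = 0.6154.
0.3330 < 0.6154, so cooperation is not sustainable.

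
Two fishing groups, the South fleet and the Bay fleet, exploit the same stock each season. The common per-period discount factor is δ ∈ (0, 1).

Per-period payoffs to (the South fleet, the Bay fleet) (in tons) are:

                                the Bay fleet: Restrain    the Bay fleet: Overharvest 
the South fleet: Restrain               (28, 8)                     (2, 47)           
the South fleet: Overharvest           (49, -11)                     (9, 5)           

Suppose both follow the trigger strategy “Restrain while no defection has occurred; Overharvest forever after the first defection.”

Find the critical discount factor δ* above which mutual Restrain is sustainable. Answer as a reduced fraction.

13/14

For the South fleet: deviation gain 49−28 = 21, per-period punishment loss 28−9 = 19. IC gives δ ≥ 21/40.
For the Bay fleet: gain 39, loss 3 per period, so δ ≥ 39/42 = 13/14.
The tighter constraint is the Bay fleet's, so cooperation needs δ ≥ 13/14.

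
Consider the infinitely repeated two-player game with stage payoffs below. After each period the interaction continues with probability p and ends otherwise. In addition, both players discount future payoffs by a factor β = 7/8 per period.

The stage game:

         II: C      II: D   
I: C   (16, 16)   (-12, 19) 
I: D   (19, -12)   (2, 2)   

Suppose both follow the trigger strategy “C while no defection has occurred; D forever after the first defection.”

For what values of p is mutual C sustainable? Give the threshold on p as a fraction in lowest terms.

24/119

Expected continuation weight on next period's payoff is β·p = 7/8·p, which plays the role of the discount factor.
Cooperation requires 7/8·p ≥ (19−16)/(19−2) = 3/17, hence p ≥ 24/119.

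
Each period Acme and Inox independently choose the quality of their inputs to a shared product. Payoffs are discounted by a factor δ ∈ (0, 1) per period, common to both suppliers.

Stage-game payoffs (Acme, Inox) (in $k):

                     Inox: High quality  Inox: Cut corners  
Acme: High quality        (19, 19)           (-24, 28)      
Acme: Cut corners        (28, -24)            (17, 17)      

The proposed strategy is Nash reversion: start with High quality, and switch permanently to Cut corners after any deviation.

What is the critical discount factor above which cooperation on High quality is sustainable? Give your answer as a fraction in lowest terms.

19/(1−δ) ≥ 28 + 17δ/(1−δ)
19 ≥ 28 − 11δ
δ ≥ 9/11.

9/11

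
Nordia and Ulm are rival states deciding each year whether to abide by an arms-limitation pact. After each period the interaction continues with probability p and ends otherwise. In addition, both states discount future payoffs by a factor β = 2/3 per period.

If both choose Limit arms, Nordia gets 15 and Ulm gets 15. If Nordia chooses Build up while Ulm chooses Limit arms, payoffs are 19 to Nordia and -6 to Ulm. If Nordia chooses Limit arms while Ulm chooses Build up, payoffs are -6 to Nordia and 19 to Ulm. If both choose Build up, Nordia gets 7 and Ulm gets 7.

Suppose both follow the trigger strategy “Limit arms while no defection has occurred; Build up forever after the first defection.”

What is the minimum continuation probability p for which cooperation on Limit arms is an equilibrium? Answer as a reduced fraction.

1/2

With continuation probability p and discount β, the effective per-period discount factor is βp.
Grim-trigger IC: βp ≥ (19−15)/(19−7) = 1/3.
So p ≥ (1/3)/(2/3) = 1/2.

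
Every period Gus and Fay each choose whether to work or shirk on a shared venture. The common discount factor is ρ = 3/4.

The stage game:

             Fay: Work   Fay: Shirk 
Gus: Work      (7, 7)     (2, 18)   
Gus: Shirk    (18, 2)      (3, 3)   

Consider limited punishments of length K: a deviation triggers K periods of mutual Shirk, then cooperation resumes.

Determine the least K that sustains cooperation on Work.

IC: ρ(1−ρ^K)/(1−ρ) ≥ (18−7)/(7−3) = 11/4.
With ρ = 3/4: need 1 − ρ^K ≥ 11/4·(1−3/4)/(3/4), i.e. ρ^K ≤ 0.0833.
Since (3/4)^8 = 0.1001 and (3/4)^9 = 0.0751, the smallest such K is 9.

9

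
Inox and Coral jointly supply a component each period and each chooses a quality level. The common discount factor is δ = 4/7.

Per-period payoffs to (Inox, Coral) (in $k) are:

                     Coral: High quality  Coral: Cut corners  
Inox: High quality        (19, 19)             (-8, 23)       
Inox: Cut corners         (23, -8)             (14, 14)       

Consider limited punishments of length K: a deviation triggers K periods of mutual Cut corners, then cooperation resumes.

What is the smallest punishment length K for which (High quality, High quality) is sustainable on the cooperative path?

2

No profitable deviation requires (19−14)(δ+…+δ^K) ≥ 23−19, i.e. δ+…+δ^K ≥ 4/5 ≈ 0.8000.
With δ = 4/7, the partial sums are K=1: 0.5714, K=2: 0.8980.
K = 2 is the first length at which the sum reaches 0.8000.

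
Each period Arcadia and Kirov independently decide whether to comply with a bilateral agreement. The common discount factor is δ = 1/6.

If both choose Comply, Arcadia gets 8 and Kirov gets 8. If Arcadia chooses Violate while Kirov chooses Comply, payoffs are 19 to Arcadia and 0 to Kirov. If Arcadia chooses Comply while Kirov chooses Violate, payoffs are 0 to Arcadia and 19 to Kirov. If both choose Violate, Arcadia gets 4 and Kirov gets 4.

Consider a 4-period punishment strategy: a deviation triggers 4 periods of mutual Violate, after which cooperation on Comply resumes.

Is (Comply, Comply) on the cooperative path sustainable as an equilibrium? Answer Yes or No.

No

A one-shot deviation gives 19 now, then 4 for 4 periods, then back to 8.
Gain from deviating: (19−8) today; loss: (8−4) in each of the next 4 periods.
No-deviation condition: (8−4)(δ+…+δ^4) ≥ 19−8, i.e. δ+…+δ^4 ≥ 11/4.
At δ = 1/6: δ+…+δ^4 = 0.1998 < 2.7500.
So cooperation is not sustainable.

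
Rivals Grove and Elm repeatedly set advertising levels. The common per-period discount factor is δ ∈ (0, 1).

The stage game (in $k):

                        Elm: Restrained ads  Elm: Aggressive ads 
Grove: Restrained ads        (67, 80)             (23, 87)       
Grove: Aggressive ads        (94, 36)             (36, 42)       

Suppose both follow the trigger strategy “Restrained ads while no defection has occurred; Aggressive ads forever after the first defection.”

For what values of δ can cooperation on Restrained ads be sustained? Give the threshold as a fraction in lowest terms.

27/58

For Grove: deviation gain 94−67 = 27, per-period punishment loss 67−36 = 31. IC gives δ ≥ 27/58.
For Elm: gain 7, loss 38 per period, so δ ≥ 7/45.
The tighter constraint is Grove's, so cooperation needs δ ≥ 27/58.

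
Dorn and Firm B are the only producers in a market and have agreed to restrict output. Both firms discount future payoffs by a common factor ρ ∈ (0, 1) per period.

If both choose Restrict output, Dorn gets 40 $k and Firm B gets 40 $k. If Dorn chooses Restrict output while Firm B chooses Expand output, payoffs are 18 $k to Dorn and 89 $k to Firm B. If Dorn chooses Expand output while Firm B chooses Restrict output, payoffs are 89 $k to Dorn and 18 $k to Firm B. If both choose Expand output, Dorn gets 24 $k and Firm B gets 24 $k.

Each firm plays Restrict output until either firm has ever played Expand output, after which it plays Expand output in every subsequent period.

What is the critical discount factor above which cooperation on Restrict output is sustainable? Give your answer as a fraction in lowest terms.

One-period gain from deviating is 89 − 40 = 49. The loss is 40 − 24 = 16 in every subsequent period, with present value 16·ρ/(1−ρ).
Deviation is unprofitable when 16·ρ/(1−ρ) ≥ 49, i.e. ρ/(1−ρ) ≥ 49/16.
Equivalently ρ ≥ 49/(49+16) = 49/65.

49/65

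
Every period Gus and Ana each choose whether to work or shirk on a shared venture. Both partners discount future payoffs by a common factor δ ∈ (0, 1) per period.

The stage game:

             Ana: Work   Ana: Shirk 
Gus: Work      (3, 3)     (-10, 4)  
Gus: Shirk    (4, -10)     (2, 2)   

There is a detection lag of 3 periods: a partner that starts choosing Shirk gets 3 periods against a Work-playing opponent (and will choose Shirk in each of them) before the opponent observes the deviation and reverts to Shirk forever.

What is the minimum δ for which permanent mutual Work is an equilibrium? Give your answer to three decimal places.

The best deviation is to choose Shirk for all 3 undetected periods, earning 4 each, then 2 forever once detected.
Deviation value: 4(1−δ^3)/(1−δ) + 2δ^3/(1−δ); cooperation value: 3/(1−δ).
IC: 3 ≥ 4(1−δ^3) + 2δ^3 = 4 − 2δ^3.
So δ^3 ≥ 1/2, giving δ ≥ (1/2)^(1/3) ≈ 0.794.

0.794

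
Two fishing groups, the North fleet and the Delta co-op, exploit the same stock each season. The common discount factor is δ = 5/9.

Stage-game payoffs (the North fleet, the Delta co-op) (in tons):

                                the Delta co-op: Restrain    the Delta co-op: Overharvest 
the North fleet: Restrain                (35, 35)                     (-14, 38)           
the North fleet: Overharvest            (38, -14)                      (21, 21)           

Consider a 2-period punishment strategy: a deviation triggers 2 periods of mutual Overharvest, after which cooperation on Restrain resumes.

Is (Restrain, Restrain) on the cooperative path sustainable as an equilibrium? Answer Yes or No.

Yes

Comparing payoff streams over the 3 periods until play realigns: cooperate → 35(1+δ+…+δ^2); deviate → 38 + 21(δ+…+δ^2).
Cooperation is sustained iff (35−21)(δ+…+δ^2) ≥ 38−35.
δ+…+δ^2 = 5/9·(1−(5/9)^2)/(1−5/9) = 0.8642, and (38−35)/(35−21) = 0.2143.
0.8642 ≥ 0.2143, so cooperation is sustainable.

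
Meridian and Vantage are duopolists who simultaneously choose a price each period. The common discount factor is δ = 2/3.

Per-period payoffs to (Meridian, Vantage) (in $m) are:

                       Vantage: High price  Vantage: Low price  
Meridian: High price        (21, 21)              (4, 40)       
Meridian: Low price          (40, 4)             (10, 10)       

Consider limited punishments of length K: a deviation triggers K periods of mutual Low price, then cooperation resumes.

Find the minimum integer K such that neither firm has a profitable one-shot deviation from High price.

5

No profitable deviation requires (21−10)(δ+…+δ^K) ≥ 40−21, i.e. δ+…+δ^K ≥ 19/11 ≈ 1.7273.
With δ = 2/3, the partial sums are K=1: 0.6667, K=2: 1.1111, K=3: 1.4074, K=4: 1.6049, K=5: 1.7366.
K = 5 is the first length at which the sum reaches 1.7273.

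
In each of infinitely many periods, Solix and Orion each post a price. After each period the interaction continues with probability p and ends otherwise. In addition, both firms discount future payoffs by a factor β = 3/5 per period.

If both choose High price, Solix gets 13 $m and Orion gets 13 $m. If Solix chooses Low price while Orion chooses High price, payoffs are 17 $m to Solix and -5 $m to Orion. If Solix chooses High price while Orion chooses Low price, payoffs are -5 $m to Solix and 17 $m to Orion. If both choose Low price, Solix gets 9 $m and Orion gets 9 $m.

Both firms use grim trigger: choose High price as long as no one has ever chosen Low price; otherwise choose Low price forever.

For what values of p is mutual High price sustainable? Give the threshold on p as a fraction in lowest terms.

5/6

Expected continuation weight on next period's payoff is β·p = 3/5·p, which plays the role of the discount factor.
Cooperation requires 3/5·p ≥ (17−13)/(17−9) = 1/2, hence p ≥ 5/6.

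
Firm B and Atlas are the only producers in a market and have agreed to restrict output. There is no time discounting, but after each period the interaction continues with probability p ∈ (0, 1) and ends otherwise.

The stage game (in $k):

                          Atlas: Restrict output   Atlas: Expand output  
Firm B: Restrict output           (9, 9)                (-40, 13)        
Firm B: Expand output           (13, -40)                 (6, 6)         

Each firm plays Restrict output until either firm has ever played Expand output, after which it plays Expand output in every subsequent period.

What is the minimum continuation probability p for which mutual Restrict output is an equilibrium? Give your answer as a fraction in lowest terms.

4/7

Expected cooperation value is 9 + p·9 + p²·9 + … = 9/(1−p); deviation gives 13 + p·6/(1−p).
9 ≥ 13(1−p) + 6p ⇒ 7p ≥ 4 ⇒ p ≥ 4/7.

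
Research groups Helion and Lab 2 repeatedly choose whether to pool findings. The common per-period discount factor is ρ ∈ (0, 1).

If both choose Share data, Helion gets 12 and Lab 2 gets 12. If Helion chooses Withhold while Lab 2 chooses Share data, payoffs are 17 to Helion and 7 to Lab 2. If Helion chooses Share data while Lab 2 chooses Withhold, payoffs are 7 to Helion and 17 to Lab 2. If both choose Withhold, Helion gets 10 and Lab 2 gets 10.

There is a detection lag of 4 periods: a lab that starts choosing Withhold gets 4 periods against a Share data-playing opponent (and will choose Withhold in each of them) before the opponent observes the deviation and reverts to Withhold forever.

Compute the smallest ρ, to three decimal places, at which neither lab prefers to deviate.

0.919

Deviating for the 4 undetected periods gains 17−12 = 5 per period over cooperation, then loses 12−10 = 2 per period forever once punishment starts.
Gain: 5(1 + ρ + … + ρ^3); loss: 2·ρ^4/(1−ρ).
No profitable deviation ⇔ 5(1−ρ^4) ≤ 2·ρ^4, i.e. ρ^4 ≥ 5/(5+2) = 5/7.
Hence ρ ≥ (5/7)^(1/4) ≈ 0.919.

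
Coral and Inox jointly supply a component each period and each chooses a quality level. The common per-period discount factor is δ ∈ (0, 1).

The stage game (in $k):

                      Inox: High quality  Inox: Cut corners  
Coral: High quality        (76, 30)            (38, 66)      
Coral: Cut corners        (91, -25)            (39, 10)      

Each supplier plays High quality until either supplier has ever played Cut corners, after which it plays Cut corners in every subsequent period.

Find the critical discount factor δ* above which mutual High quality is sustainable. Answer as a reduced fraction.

Coral's threshold: (91−76)/(91−39) = 15/52.
Inox's threshold: (66−30)/(66−10) = 9/14.
15/52 < 9/14, so Inox binds and δ* = 9/14.

9/14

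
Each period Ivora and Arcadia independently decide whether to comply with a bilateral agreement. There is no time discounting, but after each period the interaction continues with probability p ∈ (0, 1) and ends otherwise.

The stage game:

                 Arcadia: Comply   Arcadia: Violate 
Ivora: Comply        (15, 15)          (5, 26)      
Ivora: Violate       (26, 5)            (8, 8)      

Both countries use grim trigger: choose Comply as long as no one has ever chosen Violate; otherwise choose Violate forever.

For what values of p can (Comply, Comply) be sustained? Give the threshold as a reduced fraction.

With no time discounting, the continuation probability p plays the role of the discount factor.
Grim-trigger IC: 15/(1−p) ≥ 26 + 8p/(1−p) ⇒ p ≥ (26−15)/(26−8) = 11/18.

11/18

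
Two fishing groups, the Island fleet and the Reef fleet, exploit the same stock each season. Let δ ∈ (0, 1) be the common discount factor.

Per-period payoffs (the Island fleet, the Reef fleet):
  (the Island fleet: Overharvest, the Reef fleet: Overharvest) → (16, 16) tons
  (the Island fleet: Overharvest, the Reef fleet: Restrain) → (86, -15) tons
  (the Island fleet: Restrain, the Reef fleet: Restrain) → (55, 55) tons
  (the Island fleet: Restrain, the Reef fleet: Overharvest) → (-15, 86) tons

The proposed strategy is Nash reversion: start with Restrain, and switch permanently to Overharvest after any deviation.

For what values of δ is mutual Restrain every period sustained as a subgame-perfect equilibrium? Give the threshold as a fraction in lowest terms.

Cooperation forever yields 55 each period: 55/(1−δ).
Deviating yields 86 once, then 16 forever: 86 + 16δ/(1−δ).
No profitable deviation requires 55/(1−δ) ≥ 86 + 16δ/(1−δ).
Multiplying by (1−δ): 55 ≥ 86(1−δ) + 16δ = 86 − 70δ.
So 70δ ≥ 31, i.e. δ ≥ 31/70.

31/70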